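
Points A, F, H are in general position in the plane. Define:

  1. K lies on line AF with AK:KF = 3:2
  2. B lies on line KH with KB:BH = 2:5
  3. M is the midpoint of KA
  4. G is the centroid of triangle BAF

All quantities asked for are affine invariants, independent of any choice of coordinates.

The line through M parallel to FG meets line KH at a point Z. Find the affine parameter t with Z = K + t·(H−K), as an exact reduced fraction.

Assign A = (0, 0), F = (1, 0), H = (0, 1) — the answer is frame-independent, so this choice is without loss of generality.
1. K lies on line AF with AK:KF = 3:2 ⇒ K = (3/5, 0)
2. B lies on line KH with KB:BH = 2:5 ⇒ B = (3/7, 2/7)
3. M is the midpoint of KA ⇒ M = (3/10, 0)
4. G is the centroid of triangle BAF ⇒ G = (10/21, 2/21)
through M parallel to FG: direction (-11/21, 2/21); meets KH at Z = (156/245, -3/49)
Z = K + t·(H−K) with t = -3/49

t = -3/49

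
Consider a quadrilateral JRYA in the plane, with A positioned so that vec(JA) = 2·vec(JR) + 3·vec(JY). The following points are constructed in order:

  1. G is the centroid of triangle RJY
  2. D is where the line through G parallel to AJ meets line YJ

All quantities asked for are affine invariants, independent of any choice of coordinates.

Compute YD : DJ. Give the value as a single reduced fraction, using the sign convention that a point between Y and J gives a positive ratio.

Set J = (0, 0), R = (1, 0), Y = (0, 1), A = (2, 3); any affine frame gives the same invariant.
1. G is the centroid of triangle RJY ⇒ G = (1/3, 1/3)
2. D is where the line through G parallel to AJ meets line YJ ⇒ D = (0, -1/6)
D = Y + t·(J−Y) with t = 7/6, so YD:DJ = t:(1−t) = 7/6:-1/6

YD:DJ = -7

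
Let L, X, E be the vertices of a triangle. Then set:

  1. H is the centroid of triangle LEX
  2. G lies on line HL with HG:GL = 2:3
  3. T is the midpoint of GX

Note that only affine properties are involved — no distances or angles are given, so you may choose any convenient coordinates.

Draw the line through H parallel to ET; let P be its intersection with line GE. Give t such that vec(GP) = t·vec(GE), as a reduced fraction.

t = 2/3

Set L = (0, 0), X = (1, 0), E = (0, 1); any affine frame gives the same invariant.
1. H is the centroid of triangle LEX ⇒ H = (1/3, 1/3)
2. G lies on line HL with HG:GL = 2:3 ⇒ G = (1/5, 1/5)
3. T is the midpoint of GX ⇒ T = (3/5, 1/10)
through H parallel to ET: direction (3/5, -9/10); meets GE at P = (1/15, 11/15)
P = G + t·(E−G) with t = 2/3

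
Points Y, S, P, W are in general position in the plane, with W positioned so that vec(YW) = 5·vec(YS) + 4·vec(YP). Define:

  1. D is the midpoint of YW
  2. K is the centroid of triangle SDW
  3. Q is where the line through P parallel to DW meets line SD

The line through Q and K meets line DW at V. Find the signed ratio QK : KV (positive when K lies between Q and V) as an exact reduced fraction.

Set Y = (0, 0), S = (1, 0), P = (0, 1), W = (5, 4); any affine frame gives the same invariant.
1. D is the midpoint of YW ⇒ D = (5/2, 2)
2. K is the centroid of triangle SDW ⇒ K = (17/6, 2)
3. Q is where the line through P parallel to DW meets line SD ⇒ Q = (35/8, 9/2)
line QK meets DW at V = (60/19, 48/19)
K = Q + t·(V−Q) with t = 19/15, so QK:KV = 19/15:-4/15

QK:KV = -19/4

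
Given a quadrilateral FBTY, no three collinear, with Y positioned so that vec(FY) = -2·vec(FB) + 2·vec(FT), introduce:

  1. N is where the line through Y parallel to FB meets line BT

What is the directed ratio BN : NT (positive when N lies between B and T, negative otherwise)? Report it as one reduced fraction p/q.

BN:NT = -2

Assign F = (0, 0), B = (1, 0), T = (0, 1), Y = (-2, 2) — the answer is frame-independent, so this choice is without loss of generality.
1. N is where the line through Y parallel to FB meets line BT ⇒ N = (-1, 2)
N = B + t·(T−B) with t = 2, so BN:NT = t:(1−t) = 2:-1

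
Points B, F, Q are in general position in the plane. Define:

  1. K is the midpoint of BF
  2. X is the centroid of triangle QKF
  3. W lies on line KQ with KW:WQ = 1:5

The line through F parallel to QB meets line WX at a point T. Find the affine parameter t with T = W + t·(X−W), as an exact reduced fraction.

t = 7

Choose coordinates B = (0, 0), F = (1, 0), Q = (0, 1).
1. K is the midpoint of BF ⇒ K = (1/2, 0)
2. X is the centroid of triangle QKF ⇒ X = (1/2, 1/3)
3. W lies on line KQ with KW:WQ = 1:5 ⇒ W = (5/12, 1/6)
through F parallel to QB: direction (0, -1); meets WX at T = (1, 4/3)
T = W + t·(X−W) with t = 7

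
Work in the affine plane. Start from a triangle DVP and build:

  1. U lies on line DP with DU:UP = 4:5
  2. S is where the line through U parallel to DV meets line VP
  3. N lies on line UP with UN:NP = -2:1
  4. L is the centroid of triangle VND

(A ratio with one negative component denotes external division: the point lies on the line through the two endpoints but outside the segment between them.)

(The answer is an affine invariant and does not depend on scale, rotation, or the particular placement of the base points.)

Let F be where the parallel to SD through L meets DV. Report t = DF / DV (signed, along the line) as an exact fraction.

Work in coordinates with D = (0, 0), V = (1, 0), P = (0, 1).
1. U lies on line DP with DU:UP = 4:5 ⇒ U = (0, 4/9)
2. S is where the line through U parallel to DV meets line VP ⇒ S = (5/9, 4/9)
3. N lies on line UP with UN:NP = -2:1 ⇒ N = (0, 14/9)
4. L is the centroid of triangle VND ⇒ L = (1/3, 14/27)
through L parallel to SD: direction (-5/9, -4/9); meets DV at F = (-17/54, 0)
F = D + t·(V−D) with t = -17/54

t = -17/54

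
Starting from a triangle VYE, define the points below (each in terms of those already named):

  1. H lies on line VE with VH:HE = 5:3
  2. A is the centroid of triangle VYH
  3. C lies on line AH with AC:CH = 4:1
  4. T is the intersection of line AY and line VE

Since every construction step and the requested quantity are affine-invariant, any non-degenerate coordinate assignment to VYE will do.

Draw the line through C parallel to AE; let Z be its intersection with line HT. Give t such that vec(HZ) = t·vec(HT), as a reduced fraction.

Set V = (0, 0), Y = (1, 0), E = (0, 1); any affine frame gives the same invariant.
1. H lies on line VE with VH:HE = 5:3 ⇒ H = (0, 5/8)
2. A is the centroid of triangle VYH ⇒ A = (1/3, 5/24)
3. C lies on line AH with AC:CH = 4:1 ⇒ C = (1/15, 13/24)
4. T is the intersection of line AY and line VE ⇒ T = (0, 5/16)
through C parallel to AE: direction (-1/3, 19/24); meets HT at Z = (0, 7/10)
Z = H + t·(T−H) with t = -6/25

t = -6/25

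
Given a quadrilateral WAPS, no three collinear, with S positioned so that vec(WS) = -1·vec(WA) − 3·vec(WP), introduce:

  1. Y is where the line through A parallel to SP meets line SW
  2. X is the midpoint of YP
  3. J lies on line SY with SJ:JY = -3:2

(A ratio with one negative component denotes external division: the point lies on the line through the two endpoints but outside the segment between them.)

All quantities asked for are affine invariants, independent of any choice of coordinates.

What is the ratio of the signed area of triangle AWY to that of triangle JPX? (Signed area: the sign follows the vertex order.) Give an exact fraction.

Work in coordinates with W = (0, 0), A = (1, 0), P = (0, 1), S = (-1, -3).
1. Y is where the line through A parallel to SP meets line SW ⇒ Y = (4, 12)
2. X is the midpoint of YP ⇒ X = (2, 13/2)
3. J lies on line SY with SJ:JY = -3:2 ⇒ J = (14, 42)
2·[AWY] = -12, 2·[JPX] = 5
[AWY]:[JPX] = -12:5 = -12/5

[AWY]:[JPX] = -12/5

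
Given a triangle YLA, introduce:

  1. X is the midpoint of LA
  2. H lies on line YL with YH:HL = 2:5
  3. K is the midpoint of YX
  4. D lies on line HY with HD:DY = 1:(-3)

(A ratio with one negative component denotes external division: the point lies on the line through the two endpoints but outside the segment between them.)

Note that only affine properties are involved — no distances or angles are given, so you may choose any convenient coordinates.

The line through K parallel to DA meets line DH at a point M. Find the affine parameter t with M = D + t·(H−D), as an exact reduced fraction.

t = 1/2

Choose coordinates Y = (0, 0), L = (1, 0), A = (0, 1).
1. X is the midpoint of LA ⇒ X = (1/2, 1/2)
2. H lies on line YL with YH:HL = 2:5 ⇒ H = (2/7, 0)
3. K is the midpoint of YX ⇒ K = (1/4, 1/4)
4. D lies on line HY with HD:DY = 1:(-3) ⇒ D = (3/7, 0)
through K parallel to DA: direction (-3/7, 1); meets DH at M = (5/14, 0)
M = D + t·(H−D) with t = 1/2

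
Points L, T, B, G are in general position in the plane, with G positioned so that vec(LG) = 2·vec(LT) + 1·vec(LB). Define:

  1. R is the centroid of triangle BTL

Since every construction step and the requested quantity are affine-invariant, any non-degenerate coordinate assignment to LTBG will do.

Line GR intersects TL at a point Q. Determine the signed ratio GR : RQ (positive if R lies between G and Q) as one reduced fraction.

Choose coordinates L = (0, 0), T = (1, 0), B = (0, 1), G = (2, 1).
1. R is the centroid of triangle BTL ⇒ R = (1/3, 1/3)
line GR meets TL at Q = (-1/2, 0)
R = G + t·(Q−G) with t = 2/3, so GR:RQ = 2/3:1/3

GR:RQ = 2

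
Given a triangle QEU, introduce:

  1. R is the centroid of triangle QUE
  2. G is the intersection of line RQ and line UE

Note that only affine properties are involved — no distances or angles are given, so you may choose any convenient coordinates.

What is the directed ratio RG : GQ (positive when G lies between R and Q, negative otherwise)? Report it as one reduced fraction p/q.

Choose coordinates Q = (0, 0), E = (1, 0), U = (0, 1).
1. R is the centroid of triangle QUE ⇒ R = (1/3, 1/3)
2. G is the intersection of line RQ and line UE ⇒ G = (1/2, 1/2)
G = R + t·(Q−R) with t = -1/2, so RG:GQ = t:(1−t) = -1/2:3/2

RG:GQ = -1/3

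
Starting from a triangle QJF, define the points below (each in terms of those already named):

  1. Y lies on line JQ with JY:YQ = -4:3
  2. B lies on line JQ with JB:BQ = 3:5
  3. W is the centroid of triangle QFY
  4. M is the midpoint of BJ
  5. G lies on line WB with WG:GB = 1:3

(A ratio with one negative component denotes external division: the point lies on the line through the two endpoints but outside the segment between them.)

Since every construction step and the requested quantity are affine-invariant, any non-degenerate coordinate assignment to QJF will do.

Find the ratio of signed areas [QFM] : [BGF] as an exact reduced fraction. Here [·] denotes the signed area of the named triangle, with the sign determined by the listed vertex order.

[QFM]:[BGF] = 13/17

Work in coordinates with Q = (0, 0), J = (1, 0), F = (0, 1).
1. Y lies on line JQ with JY:YQ = -4:3 ⇒ Y = (-3, 0)
2. B lies on line JQ with JB:BQ = 3:5 ⇒ B = (5/8, 0)
3. W is the centroid of triangle QFY ⇒ W = (-1, 1/3)
4. M is the midpoint of BJ ⇒ M = (13/16, 0)
5. G lies on line WB with WG:GB = 1:3 ⇒ G = (-19/32, 1/4)
2·[QFM] = -13/16, 2·[BGF] = -17/16
[QFM]:[BGF] = -13/16:-17/16 = 13/17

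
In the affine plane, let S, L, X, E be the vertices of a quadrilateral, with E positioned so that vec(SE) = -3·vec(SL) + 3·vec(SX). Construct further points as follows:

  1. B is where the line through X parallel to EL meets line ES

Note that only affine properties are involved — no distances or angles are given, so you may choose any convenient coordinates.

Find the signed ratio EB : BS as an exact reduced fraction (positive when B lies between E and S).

Choose coordinates S = (0, 0), L = (1, 0), X = (0, 1), E = (-3, 3).
1. B is where the line through X parallel to EL meets line ES ⇒ B = (-4, 4)
B = E + t·(S−E) with t = -1/3, so EB:BS = t:(1−t) = -1/3:4/3

EB:BS = -1/4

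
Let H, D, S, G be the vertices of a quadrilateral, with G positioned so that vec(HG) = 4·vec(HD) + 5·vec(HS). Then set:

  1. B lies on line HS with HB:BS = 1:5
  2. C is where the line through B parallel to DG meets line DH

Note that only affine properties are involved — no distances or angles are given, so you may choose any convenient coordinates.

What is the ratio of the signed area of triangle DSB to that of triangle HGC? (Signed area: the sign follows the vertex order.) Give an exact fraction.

Assign H = (0, 0), D = (1, 0), S = (0, 1), G = (4, 5) — the answer is frame-independent, so this choice is without loss of generality.
1. B lies on line HS with HB:BS = 1:5 ⇒ B = (0, 1/6)
2. C is where the line through B parallel to DG meets line DH ⇒ C = (-1/10, 0)
2·[DSB] = 5/6, 2·[HGC] = 1/2
[DSB]:[HGC] = 5/6:1/2 = 5/3

[DSB]:[HGC] = 5/3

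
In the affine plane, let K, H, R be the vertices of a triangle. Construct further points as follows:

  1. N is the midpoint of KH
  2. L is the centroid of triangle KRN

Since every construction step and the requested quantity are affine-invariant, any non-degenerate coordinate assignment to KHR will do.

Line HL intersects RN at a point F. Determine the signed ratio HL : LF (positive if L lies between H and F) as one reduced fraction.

HL:LF = -4

Assign K = (0, 0), H = (1, 0), R = (0, 1) — the answer is frame-independent, so this choice is without loss of generality.
1. N is the midpoint of KH ⇒ N = (1/2, 0)
2. L is the centroid of triangle KRN ⇒ L = (1/6, 1/3)
line HL meets RN at F = (3/8, 1/4)
L = H + t·(F−H) with t = 4/3, so HL:LF = 4/3:-1/3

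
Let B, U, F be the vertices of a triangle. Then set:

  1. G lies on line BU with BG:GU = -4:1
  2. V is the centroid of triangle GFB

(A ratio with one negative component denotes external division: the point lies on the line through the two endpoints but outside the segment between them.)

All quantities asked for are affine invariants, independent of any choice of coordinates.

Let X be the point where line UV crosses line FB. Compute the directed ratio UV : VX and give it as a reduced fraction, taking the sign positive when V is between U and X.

UV:VX = 5/4

Assign B = (0, 0), U = (1, 0), F = (0, 1) — the answer is frame-independent, so this choice is without loss of generality.
1. G lies on line BU with BG:GU = -4:1 ⇒ G = (4/3, 0)
2. V is the centroid of triangle GFB ⇒ V = (4/9, 1/3)
line UV meets FB at X = (0, 3/5)
V = U + t·(X−U) with t = 5/9, so UV:VX = 5/9:4/9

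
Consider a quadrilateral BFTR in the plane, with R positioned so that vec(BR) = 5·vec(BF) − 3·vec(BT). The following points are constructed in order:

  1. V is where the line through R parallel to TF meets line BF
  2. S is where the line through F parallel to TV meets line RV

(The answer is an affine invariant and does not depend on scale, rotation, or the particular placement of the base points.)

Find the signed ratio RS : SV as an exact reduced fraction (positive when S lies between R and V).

RS:SV = 2

Choose coordinates B = (0, 0), F = (1, 0), T = (0, 1), R = (5, -3).
1. V is where the line through R parallel to TF meets line BF ⇒ V = (2, 0)
2. S is where the line through F parallel to TV meets line RV ⇒ S = (3, -1)
S = R + t·(V−R) with t = 2/3, so RS:SV = t:(1−t) = 2/3:1/3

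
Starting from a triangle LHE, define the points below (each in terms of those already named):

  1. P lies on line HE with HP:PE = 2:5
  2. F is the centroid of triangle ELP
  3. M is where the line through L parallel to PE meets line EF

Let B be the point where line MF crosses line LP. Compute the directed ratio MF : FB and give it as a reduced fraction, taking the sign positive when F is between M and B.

Work in coordinates with L = (0, 0), H = (1, 0), E = (0, 1).
1. P lies on line HE with HP:PE = 2:5 ⇒ P = (5/7, 2/7)
2. F is the centroid of triangle ELP ⇒ F = (5/21, 3/7)
3. M is where the line through L parallel to PE meets line EF ⇒ M = (5/7, -5/7)
line MF meets LP at B = (5/14, 1/7)
F = M + t·(B−M) with t = 4/3, so MF:FB = 4/3:-1/3

MF:FB = -4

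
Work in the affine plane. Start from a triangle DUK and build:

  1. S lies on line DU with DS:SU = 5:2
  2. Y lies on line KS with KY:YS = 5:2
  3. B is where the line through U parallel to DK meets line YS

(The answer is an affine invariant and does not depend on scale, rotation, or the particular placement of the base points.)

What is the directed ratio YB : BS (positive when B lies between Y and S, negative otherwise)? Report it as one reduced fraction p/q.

Assign D = (0, 0), U = (1, 0), K = (0, 1) — the answer is frame-independent, so this choice is without loss of generality.
1. S lies on line DU with DS:SU = 5:2 ⇒ S = (5/7, 0)
2. Y lies on line KS with KY:YS = 5:2 ⇒ Y = (25/49, 2/7)
3. B is where the line through U parallel to DK meets line YS ⇒ B = (1, -2/5)
B = Y + t·(S−Y) with t = 12/5, so YB:BS = t:(1−t) = 12/5:-7/5

YB:BS = -12/7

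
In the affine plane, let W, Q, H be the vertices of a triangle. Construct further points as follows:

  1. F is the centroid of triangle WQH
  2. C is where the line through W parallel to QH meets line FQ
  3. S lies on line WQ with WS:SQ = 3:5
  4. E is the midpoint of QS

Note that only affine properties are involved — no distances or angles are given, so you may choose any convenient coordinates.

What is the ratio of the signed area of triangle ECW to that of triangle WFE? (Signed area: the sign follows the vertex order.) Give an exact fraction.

[ECW]:[WFE] = -3

Set W = (0, 0), Q = (1, 0), H = (0, 1); any affine frame gives the same invariant.
1. F is the centroid of triangle WQH ⇒ F = (1/3, 1/3)
2. C is where the line through W parallel to QH meets line FQ ⇒ C = (-1, 1)
3. S lies on line WQ with WS:SQ = 3:5 ⇒ S = (3/8, 0)
4. E is the midpoint of QS ⇒ E = (11/16, 0)
2·[ECW] = 11/16, 2·[WFE] = -11/48
[ECW]:[WFE] = 11/16:-11/48 = -3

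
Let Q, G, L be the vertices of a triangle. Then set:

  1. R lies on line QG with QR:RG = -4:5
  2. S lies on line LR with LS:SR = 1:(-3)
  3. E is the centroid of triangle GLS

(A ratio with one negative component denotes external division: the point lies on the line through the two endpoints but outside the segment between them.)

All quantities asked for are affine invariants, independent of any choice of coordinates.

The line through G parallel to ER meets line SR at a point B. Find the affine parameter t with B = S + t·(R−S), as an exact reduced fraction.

Work in coordinates with Q = (0, 0), G = (1, 0), L = (0, 1).
1. R lies on line QG with QR:RG = -4:5 ⇒ R = (-4, 0)
2. S lies on line LR with LS:SR = 1:(-3) ⇒ S = (2, 3/2)
3. E is the centroid of triangle GLS ⇒ E = (1, 5/6)
through G parallel to ER: direction (-5, -5/6); meets SR at B = (-14, -5/2)
B = S + t·(R−S) with t = 8/3

t = 8/3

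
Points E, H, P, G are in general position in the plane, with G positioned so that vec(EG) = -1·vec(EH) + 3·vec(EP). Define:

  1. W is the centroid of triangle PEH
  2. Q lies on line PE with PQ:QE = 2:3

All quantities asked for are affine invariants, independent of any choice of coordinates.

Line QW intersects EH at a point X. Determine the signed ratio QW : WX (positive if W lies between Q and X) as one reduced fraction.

QW:WX = 4/5

Assign E = (0, 0), H = (1, 0), P = (0, 1), G = (-1, 3) — the answer is frame-independent, so this choice is without loss of generality.
1. W is the centroid of triangle PEH ⇒ W = (1/3, 1/3)
2. Q lies on line PE with PQ:QE = 2:3 ⇒ Q = (0, 3/5)
line QW meets EH at X = (3/4, 0)
W = Q + t·(X−Q) with t = 4/9, so QW:WX = 4/9:5/9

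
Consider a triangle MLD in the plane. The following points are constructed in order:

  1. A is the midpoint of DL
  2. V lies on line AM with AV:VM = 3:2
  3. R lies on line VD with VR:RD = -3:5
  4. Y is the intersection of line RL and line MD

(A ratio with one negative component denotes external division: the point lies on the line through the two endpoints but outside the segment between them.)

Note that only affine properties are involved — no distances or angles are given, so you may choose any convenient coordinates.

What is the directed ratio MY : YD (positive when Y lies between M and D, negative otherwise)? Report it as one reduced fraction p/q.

Set M = (0, 0), L = (1, 0), D = (0, 1); any affine frame gives the same invariant.
1. A is the midpoint of DL ⇒ A = (1/2, 1/2)
2. V lies on line AM with AV:VM = 3:2 ⇒ V = (1/5, 1/5)
3. R lies on line VD with VR:RD = -3:5 ⇒ R = (1/2, -1)
4. Y is the intersection of line RL and line MD ⇒ Y = (0, -2)
Y = M + t·(D−M) with t = -2, so MY:YD = t:(1−t) = -2:3

MY:YD = -2/3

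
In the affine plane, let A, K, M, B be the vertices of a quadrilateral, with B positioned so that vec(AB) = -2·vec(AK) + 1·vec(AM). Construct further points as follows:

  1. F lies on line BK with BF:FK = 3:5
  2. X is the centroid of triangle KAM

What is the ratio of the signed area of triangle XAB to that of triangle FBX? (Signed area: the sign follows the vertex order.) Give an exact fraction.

Work in coordinates with A = (0, 0), K = (1, 0), M = (0, 1), B = (-2, 1).
1. F lies on line BK with BF:FK = 3:5 ⇒ F = (-7/8, 5/8)
2. X is the centroid of triangle KAM ⇒ X = (1/3, 1/3)
2·[XAB] = -1, 2·[FBX] = -1/8
[XAB]:[FBX] = -1:-1/8 = 8

[XAB]:[FBX] = 8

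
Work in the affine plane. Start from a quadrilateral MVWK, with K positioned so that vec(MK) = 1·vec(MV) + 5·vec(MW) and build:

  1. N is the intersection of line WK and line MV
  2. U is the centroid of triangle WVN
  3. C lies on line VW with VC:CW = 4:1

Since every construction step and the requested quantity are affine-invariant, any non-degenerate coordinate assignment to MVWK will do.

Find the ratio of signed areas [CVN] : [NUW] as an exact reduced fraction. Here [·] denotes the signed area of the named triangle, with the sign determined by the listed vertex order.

Choose coordinates M = (0, 0), V = (1, 0), W = (0, 1), K = (1, 5).
1. N is the intersection of line WK and line MV ⇒ N = (-1/4, 0)
2. U is the centroid of triangle WVN ⇒ U = (1/4, 1/3)
3. C lies on line VW with VC:CW = 4:1 ⇒ C = (1/5, 4/5)
2·[CVN] = -1, 2·[NUW] = 5/12
[CVN]:[NUW] = -1:5/12 = -12/5

[CVN]:[NUW] = -12/5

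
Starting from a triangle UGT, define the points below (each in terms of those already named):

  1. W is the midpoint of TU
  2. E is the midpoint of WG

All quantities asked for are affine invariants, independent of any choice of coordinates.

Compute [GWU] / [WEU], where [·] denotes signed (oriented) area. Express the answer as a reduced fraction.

[GWU]:[WEU] = -2

Set U = (0, 0), G = (1, 0), T = (0, 1); any affine frame gives the same invariant.
1. W is the midpoint of TU ⇒ W = (0, 1/2)
2. E is the midpoint of WG ⇒ E = (1/2, 1/4)
2·[GWU] = 1/2, 2·[WEU] = -1/4
[GWU]:[WEU] = 1/2:-1/4 = -2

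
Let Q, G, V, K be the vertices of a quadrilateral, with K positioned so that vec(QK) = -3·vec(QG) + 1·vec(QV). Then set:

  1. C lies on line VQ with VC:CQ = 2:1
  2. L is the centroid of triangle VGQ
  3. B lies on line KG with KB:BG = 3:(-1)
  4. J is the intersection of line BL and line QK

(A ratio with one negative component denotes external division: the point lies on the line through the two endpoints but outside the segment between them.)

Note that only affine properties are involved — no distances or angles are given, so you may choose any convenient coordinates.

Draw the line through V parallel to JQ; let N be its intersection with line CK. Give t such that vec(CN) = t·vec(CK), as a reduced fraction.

t = -2

Work in coordinates with Q = (0, 0), G = (1, 0), V = (0, 1), K = (-3, 1).
1. C lies on line VQ with VC:CQ = 2:1 ⇒ C = (0, 1/3)
2. L is the centroid of triangle VGQ ⇒ L = (1/3, 1/3)
3. B lies on line KG with KB:BG = 3:(-1) ⇒ B = (3, -1/2)
4. J is the intersection of line BL and line QK ⇒ J = (-21, 7)
through V parallel to JQ: direction (21, -7); meets CK at N = (6, -1)
N = C + t·(K−C) with t = -2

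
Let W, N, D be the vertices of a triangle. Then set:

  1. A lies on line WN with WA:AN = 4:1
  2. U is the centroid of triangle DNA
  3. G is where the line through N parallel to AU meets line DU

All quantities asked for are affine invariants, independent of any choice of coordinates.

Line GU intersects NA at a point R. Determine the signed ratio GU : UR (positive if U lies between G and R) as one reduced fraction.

Work in coordinates with W = (0, 0), N = (1, 0), D = (0, 1).
1. A lies on line WN with WA:AN = 4:1 ⇒ A = (4/5, 0)
2. U is the centroid of triangle DNA ⇒ U = (3/5, 1/3)
3. G is where the line through N parallel to AU meets line DU ⇒ G = (6/5, -1/3)
line GU meets NA at R = (9/10, 0)
U = G + t·(R−G) with t = 2, so GU:UR = 2:-1

GU:UR = -2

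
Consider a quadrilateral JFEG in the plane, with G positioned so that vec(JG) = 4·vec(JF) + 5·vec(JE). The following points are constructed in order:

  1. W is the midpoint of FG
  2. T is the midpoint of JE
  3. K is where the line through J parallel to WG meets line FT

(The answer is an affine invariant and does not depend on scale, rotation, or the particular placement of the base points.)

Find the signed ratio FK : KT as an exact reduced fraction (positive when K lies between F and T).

FK:KT = 10/3

Work in coordinates with J = (0, 0), F = (1, 0), E = (0, 1), G = (4, 5).
1. W is the midpoint of FG ⇒ W = (5/2, 5/2)
2. T is the midpoint of JE ⇒ T = (0, 1/2)
3. K is where the line through J parallel to WG meets line FT ⇒ K = (3/13, 5/13)
K = F + t·(T−F) with t = 10/13, so FK:KT = t:(1−t) = 10/13:3/13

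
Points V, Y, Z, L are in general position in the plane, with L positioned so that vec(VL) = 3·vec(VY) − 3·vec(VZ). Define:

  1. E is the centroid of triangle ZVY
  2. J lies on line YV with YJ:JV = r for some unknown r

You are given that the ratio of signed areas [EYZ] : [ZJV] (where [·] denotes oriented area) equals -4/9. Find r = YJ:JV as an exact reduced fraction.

r = 1/3

Set V = (0, 0), Y = (1, 0), Z = (0, 1), L = (3, -3); any affine frame gives the same invariant.
1. E is the centroid of triangle ZVY ⇒ E = (1/3, 1/3)
2. With YJ:JV = r, write λ = r/(r+1) so J = Y + λ·(V−Y); J is affine-linear in λ
Every point depending on J is an affine combination of J and λ-independent points, so each such coordinate is linear in λ; the λ² term in each signed area is a multiple of (V−Y)×(V−Y) = 0, so 2·[EYZ] and 2·[ZJV] are each linear in λ. Evaluating at λ=0 and λ=1:
  2·[EYZ] = 1/3,   2·[ZJV] = λ − 1
So [EYZ]:[ZJV] = (1/3) / (λ − 1). Setting this equal to -4/9:
  1/3 = -4/9·(λ − 1)  ⇒  λ = 1/4
Then r = λ/(1−λ) = (1/4)/(3/4) = 1/3. Check: with r = 1/3, J = (3/4, 0) and [EYZ]:[ZJV] = -4/9 as required.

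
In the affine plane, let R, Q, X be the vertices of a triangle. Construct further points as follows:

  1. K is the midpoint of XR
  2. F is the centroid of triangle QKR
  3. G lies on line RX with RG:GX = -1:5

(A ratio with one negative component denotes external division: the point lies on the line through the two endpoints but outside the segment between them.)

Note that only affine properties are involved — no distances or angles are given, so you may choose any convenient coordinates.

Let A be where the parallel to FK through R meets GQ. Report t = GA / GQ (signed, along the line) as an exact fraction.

Set R = (0, 0), Q = (1, 0), X = (0, 1); any affine frame gives the same invariant.
1. K is the midpoint of XR ⇒ K = (0, 1/2)
2. F is the centroid of triangle QKR ⇒ F = (1/3, 1/6)
3. G lies on line RX with RG:GX = -1:5 ⇒ G = (0, -1/4)
through R parallel to FK: direction (-1/3, 1/3); meets GQ at A = (1/5, -1/5)
A = G + t·(Q−G) with t = 1/5

t = 1/5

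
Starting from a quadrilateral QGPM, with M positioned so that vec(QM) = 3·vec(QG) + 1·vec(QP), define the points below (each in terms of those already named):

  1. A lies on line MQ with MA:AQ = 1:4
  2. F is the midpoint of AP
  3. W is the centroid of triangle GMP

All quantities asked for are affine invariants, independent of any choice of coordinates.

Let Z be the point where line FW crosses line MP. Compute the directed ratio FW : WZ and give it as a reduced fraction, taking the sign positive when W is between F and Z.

Set Q = (0, 0), G = (1, 0), P = (0, 1), M = (3, 1); any affine frame gives the same invariant.
1. A lies on line MQ with MA:AQ = 1:4 ⇒ A = (12/5, 4/5)
2. F is the midpoint of AP ⇒ F = (6/5, 9/10)
3. W is the centroid of triangle GMP ⇒ W = (4/3, 2/3)
line FW meets MP at Z = (8/7, 1)
W = F + t·(Z−F) with t = -7/3, so FW:WZ = -7/3:10/3

FW:WZ = -7/10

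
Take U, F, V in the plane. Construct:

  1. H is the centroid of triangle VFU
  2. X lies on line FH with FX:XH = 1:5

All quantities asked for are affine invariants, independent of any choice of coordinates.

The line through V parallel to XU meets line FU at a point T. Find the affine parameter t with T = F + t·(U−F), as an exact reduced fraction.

t = 17

Choose coordinates U = (0, 0), F = (1, 0), V = (0, 1).
1. H is the centroid of triangle VFU ⇒ H = (1/3, 1/3)
2. X lies on line FH with FX:XH = 1:5 ⇒ X = (8/9, 1/18)
through V parallel to XU: direction (-8/9, -1/18); meets FU at T = (-16, 0)
T = F + t·(U−F) with t = 17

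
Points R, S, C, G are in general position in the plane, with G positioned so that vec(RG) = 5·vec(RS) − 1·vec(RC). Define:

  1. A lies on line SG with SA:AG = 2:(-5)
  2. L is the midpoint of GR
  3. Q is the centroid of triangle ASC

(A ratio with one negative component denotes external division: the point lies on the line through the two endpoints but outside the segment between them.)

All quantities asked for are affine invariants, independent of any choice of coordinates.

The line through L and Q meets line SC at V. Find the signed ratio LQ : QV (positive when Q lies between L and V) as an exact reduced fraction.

LQ:QV = -5/2

Work in coordinates with R = (0, 0), S = (1, 0), C = (0, 1), G = (5, -1).
1. A lies on line SG with SA:AG = 2:(-5) ⇒ A = (-5/3, 2/3)
2. L is the midpoint of GR ⇒ L = (5/2, -1/2)
3. Q is the centroid of triangle ASC ⇒ Q = (-2/9, 5/9)
line LQ meets SC at V = (13/15, 2/15)
Q = L + t·(V−L) with t = 5/3, so LQ:QV = 5/3:-2/3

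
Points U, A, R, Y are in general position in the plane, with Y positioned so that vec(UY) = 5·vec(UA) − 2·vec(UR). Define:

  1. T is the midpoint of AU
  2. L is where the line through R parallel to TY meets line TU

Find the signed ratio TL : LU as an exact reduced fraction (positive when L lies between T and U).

TL:LU = -7/9

Choose coordinates U = (0, 0), A = (1, 0), R = (0, 1), Y = (5, -2).
1. T is the midpoint of AU ⇒ T = (1/2, 0)
2. L is where the line through R parallel to TY meets line TU ⇒ L = (9/4, 0)
L = T + t·(U−T) with t = -7/2, so TL:LU = t:(1−t) = -7/2:9/2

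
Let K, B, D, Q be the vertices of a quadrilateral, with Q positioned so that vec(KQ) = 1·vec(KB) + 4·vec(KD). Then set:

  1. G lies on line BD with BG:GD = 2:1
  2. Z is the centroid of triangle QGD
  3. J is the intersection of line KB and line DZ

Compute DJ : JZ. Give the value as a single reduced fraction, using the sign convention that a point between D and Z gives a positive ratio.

Set K = (0, 0), B = (1, 0), D = (0, 1), Q = (1, 4); any affine frame gives the same invariant.
1. G lies on line BD with BG:GD = 2:1 ⇒ G = (1/3, 2/3)
2. Z is the centroid of triangle QGD ⇒ Z = (4/9, 17/9)
3. J is the intersection of line KB and line DZ ⇒ J = (-1/2, 0)
J = D + t·(Z−D) with t = -9/8, so DJ:JZ = t:(1−t) = -9/8:17/8

DJ:JZ = -9/17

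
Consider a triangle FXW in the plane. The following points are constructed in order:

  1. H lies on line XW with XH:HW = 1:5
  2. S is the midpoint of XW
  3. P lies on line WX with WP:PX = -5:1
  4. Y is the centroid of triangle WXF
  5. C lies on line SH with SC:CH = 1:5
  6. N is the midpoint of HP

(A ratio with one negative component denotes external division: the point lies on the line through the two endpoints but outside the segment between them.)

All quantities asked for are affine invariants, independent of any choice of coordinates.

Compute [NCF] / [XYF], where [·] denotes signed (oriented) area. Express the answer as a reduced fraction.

Set F = (0, 0), X = (1, 0), W = (0, 1); any affine frame gives the same invariant.
1. H lies on line XW with XH:HW = 1:5 ⇒ H = (5/6, 1/6)
2. S is the midpoint of XW ⇒ S = (1/2, 1/2)
3. P lies on line WX with WP:PX = -5:1 ⇒ P = (5/4, -1/4)
4. Y is the centroid of triangle WXF ⇒ Y = (1/3, 1/3)
5. C lies on line SH with SC:CH = 1:5 ⇒ C = (5/9, 4/9)
6. N is the midpoint of HP ⇒ N = (25/24, -1/24)
2·[NCF] = 35/72, 2·[XYF] = 1/3
[NCF]:[XYF] = 35/72:1/3 = 35/24

[NCF]:[XYF] = 35/24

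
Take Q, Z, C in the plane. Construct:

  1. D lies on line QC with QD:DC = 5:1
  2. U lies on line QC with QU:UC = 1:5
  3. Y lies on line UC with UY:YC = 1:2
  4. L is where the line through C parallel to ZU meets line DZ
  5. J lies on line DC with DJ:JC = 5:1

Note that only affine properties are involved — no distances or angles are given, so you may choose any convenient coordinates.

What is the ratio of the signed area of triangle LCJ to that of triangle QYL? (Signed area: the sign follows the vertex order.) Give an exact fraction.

Work in coordinates with Q = (0, 0), Z = (1, 0), C = (0, 1).
1. D lies on line QC with QD:DC = 5:1 ⇒ D = (0, 5/6)
2. U lies on line QC with QU:UC = 1:5 ⇒ U = (0, 1/6)
3. Y lies on line UC with UY:YC = 1:2 ⇒ Y = (0, 4/9)
4. L is where the line through C parallel to ZU meets line DZ ⇒ L = (-1/4, 25/24)
5. J lies on line DC with DJ:JC = 5:1 ⇒ J = (0, 35/36)
2·[LCJ] = -1/144, 2·[QYL] = 1/9
[LCJ]:[QYL] = -1/144:1/9 = -1/16

[LCJ]:[QYL] = -1/16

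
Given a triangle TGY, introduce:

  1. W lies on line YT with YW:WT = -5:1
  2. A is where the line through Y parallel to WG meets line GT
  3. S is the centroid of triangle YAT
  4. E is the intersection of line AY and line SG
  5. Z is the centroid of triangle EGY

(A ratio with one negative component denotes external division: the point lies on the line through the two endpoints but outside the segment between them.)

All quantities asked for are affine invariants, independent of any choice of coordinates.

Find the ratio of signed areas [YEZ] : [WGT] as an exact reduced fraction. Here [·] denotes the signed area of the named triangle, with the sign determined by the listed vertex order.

Assign T = (0, 0), G = (1, 0), Y = (0, 1) — the answer is frame-independent, so this choice is without loss of generality.
1. W lies on line YT with YW:WT = -5:1 ⇒ W = (0, -1/4)
2. A is where the line through Y parallel to WG meets line GT ⇒ A = (-4, 0)
3. S is the centroid of triangle YAT ⇒ S = (-4/3, 1/3)
4. E is the intersection of line AY and line SG ⇒ E = (-24/11, 5/11)
5. Z is the centroid of triangle EGY ⇒ Z = (-13/33, 16/33)
2·[YEZ] = 10/11, 2·[WGT] = 1/4
[YEZ]:[WGT] = 10/11:1/4 = 40/11

[YEZ]:[WGT] = 40/11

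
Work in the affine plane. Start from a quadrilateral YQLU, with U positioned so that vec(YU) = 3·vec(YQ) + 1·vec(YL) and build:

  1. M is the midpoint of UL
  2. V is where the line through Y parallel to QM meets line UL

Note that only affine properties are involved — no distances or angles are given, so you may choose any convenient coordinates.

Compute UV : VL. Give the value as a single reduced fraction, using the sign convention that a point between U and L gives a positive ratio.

UV:VL = 5

Set Y = (0, 0), Q = (1, 0), L = (0, 1), U = (3, 1); any affine frame gives the same invariant.
1. M is the midpoint of UL ⇒ M = (3/2, 1)
2. V is where the line through Y parallel to QM meets line UL ⇒ V = (1/2, 1)
V = U + t·(L−U) with t = 5/6, so UV:VL = t:(1−t) = 5/6:1/6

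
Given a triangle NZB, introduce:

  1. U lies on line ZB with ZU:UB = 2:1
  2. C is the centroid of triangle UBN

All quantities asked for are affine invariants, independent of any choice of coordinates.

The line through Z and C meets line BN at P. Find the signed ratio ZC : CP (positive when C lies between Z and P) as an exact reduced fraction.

Set N = (0, 0), Z = (1, 0), B = (0, 1); any affine frame gives the same invariant.
1. U lies on line ZB with ZU:UB = 2:1 ⇒ U = (1/3, 2/3)
2. C is the centroid of triangle UBN ⇒ C = (1/9, 5/9)
line ZC meets BN at P = (0, 5/8)
C = Z + t·(P−Z) with t = 8/9, so ZC:CP = 8/9:1/9

ZC:CP = 8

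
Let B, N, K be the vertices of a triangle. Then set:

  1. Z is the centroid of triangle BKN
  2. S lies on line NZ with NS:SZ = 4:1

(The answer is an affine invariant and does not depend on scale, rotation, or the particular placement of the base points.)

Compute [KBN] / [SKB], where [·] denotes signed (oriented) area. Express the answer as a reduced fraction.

Set B = (0, 0), N = (1, 0), K = (0, 1); any affine frame gives the same invariant.
1. Z is the centroid of triangle BKN ⇒ Z = (1/3, 1/3)
2. S lies on line NZ with NS:SZ = 4:1 ⇒ S = (7/15, 4/15)
2·[KBN] = 1, 2·[SKB] = 7/15
[KBN]:[SKB] = 1:7/15 = 15/7

[KBN]:[SKB] = 15/7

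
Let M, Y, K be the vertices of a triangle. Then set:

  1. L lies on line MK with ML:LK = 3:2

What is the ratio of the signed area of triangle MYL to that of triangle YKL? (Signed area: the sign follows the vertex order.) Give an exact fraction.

[MYL]:[YKL] = 3/2

Assign M = (0, 0), Y = (1, 0), K = (0, 1) — the answer is frame-independent, so this choice is without loss of generality.
1. L lies on line MK with ML:LK = 3:2 ⇒ L = (0, 3/5)
2·[MYL] = 3/5, 2·[YKL] = 2/5
[MYL]:[YKL] = 3/5:2/5 = 3/2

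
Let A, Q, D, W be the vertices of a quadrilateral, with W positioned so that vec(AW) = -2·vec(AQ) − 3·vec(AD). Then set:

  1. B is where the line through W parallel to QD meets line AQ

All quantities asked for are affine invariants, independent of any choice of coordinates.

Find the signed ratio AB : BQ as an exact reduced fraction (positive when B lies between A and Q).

AB:BQ = -5/6

Assign A = (0, 0), Q = (1, 0), D = (0, 1), W = (-2, -3) — the answer is frame-independent, so this choice is without loss of generality.
1. B is where the line through W parallel to QD meets line AQ ⇒ B = (-5, 0)
B = A + t·(Q−A) with t = -5, so AB:BQ = t:(1−t) = -5:6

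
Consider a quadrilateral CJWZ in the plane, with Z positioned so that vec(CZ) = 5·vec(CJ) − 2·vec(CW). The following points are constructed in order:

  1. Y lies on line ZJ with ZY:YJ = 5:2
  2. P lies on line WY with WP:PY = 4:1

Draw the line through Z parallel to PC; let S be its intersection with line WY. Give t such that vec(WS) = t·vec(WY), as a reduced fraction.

Choose coordinates C = (0, 0), J = (1, 0), W = (0, 1), Z = (5, -2).
1. Y lies on line ZJ with ZY:YJ = 5:2 ⇒ Y = (15/7, -4/7)
2. P lies on line WY with WP:PY = 4:1 ⇒ P = (12/7, -9/35)
through Z parallel to PC: direction (-12/7, 9/35); meets WY at S = (27/7, -64/35)
S = W + t·(Y−W) with t = 9/5

t = 9/5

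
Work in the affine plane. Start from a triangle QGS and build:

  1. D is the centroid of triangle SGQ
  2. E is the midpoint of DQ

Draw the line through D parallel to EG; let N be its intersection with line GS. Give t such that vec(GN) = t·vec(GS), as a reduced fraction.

t = 1/4

Assign Q = (0, 0), G = (1, 0), S = (0, 1) — the answer is frame-independent, so this choice is without loss of generality.
1. D is the centroid of triangle SGQ ⇒ D = (1/3, 1/3)
2. E is the midpoint of DQ ⇒ E = (1/6, 1/6)
through D parallel to EG: direction (5/6, -1/6); meets GS at N = (3/4, 1/4)
N = G + t·(S−G) with t = 1/4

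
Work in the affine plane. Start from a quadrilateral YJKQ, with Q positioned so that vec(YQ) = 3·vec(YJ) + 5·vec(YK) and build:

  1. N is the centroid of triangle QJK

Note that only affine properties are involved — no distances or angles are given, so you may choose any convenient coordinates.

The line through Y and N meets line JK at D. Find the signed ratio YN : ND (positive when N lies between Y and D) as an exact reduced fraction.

YN:ND = -10/7

Choose coordinates Y = (0, 0), J = (1, 0), K = (0, 1), Q = (3, 5).
1. N is the centroid of triangle QJK ⇒ N = (4/3, 2)
line YN meets JK at D = (2/5, 3/5)
N = Y + t·(D−Y) with t = 10/3, so YN:ND = 10/3:-7/3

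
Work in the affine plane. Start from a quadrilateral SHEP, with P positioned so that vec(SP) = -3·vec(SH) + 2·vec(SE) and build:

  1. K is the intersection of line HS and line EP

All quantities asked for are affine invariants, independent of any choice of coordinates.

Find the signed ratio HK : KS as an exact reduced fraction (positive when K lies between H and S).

HK:KS = -2/3

Set S = (0, 0), H = (1, 0), E = (0, 1), P = (-3, 2); any affine frame gives the same invariant.
1. K is the intersection of line HS and line EP ⇒ K = (3, 0)
K = H + t·(S−H) with t = -2, so HK:KS = t:(1−t) = -2:3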